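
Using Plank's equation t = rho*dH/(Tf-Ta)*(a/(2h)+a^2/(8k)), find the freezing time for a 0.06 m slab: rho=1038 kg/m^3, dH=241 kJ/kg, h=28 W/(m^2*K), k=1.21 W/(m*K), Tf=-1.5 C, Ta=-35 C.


dT = -1.5 - (-35) = 33.5 K
term1 = a/(2h) = 0.06/(2*28) = 0.001071428571
term2 = a^2/(8k) = 0.06^2/(8*1.21) = 0.0003719008264
t = rho*dH*1000/dT * (term1 + term2)
t = 1038*241*1000/33.5 * (0.001071428571 + 0.0003719008264)
t = 10778 s

10778


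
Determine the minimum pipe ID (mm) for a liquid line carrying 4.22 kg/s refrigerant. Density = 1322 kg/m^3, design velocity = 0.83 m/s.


A = m_dot / (rho * v) = 4.22 / (1322 * 0.83) = 0.003845943532 m^2
d = sqrt(4*A/pi) * 1000
d = 70.0 mm

70.0


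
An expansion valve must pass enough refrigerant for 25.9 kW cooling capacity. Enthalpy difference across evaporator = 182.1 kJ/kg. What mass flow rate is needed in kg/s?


m_dot = Q / dh
m_dot = 25.9 / 182.1
m_dot = 0.1422 kg/s

0.1422


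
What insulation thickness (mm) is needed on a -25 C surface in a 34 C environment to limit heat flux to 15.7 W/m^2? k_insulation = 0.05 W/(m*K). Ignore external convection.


dT = 34 - (-25) = 59 K
thickness = k * dT / q_max * 1000
thickness = 0.05 * 59 / 15.7 * 1000
thickness = 187.9 mm

187.9


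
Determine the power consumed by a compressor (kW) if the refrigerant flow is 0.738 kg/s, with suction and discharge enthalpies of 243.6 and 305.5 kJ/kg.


dh = 305.5 - 243.6 = 61.9 kJ/kg
W = m_dot * dh = 0.738 * 61.9 = 45.68 kW

45.68


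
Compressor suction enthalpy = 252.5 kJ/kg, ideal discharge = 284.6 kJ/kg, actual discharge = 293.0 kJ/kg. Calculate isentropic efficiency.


dh_ideal = 284.6 - 252.5 = 32.1 kJ/kg
dh_actual = 293.0 - 252.5 = 40.5 kJ/kg
eta_s = dh_ideal / dh_actual = 32.1 / 40.5
eta_s = 0.7926

0.7926


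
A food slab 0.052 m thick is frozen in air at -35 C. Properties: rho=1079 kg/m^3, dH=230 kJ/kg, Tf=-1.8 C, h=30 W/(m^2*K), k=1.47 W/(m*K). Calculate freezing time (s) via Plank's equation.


dT = -1.8 - (-35) = 33.2 K
term1 = a/(2h) = 0.052/(2*30) = 0.0008666666667
term2 = a^2/(8k) = 0.052^2/(8*1.47) = 0.0002299319728
t = rho*dH*1000/dT * (term1 + term2)
t = 1079*230*1000/33.2 * (0.0008666666667 + 0.0002299319728)
t = 8197 s

8197


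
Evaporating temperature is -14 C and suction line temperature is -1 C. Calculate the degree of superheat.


Superheat = T_suction - T_evap
Superheat = -1 - (-14)
Superheat = 13 K

13


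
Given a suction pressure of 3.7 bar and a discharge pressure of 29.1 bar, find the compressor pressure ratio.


PR = P_high / P_low
PR = 29.1 / 3.7
PR = 7.865

7.865


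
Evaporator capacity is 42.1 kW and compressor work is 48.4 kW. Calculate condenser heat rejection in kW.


Q_cond = Q_evap + W
Q_cond = 42.1 + 48.4
Q_cond = 90.5 kW

90.5


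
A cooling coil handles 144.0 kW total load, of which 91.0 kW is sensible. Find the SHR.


SHR = Q_sensible / Q_total
SHR = 91.0 / 144.0
SHR = 0.632

0.632


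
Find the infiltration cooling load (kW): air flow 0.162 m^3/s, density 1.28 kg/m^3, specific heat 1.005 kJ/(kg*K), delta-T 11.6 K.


Q = V_dot * rho * cp * dT
Q = 0.162 * 1.28 * 1.005 * 11.6
Q = 2.417 kW

2.417


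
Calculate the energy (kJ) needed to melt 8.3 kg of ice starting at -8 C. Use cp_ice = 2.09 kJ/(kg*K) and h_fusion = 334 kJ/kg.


Sensible heat = cp * dT = 2.09 * 8 = 16.72 kJ/kg
Total per kg = 16.72 + 334 = 350.72 kJ/kg
Q = m * total = 8.3 * 350.72
Q = 2911.0 kJ

2911.0


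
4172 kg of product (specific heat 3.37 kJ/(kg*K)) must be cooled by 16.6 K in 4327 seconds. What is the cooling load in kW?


Q = m * cp * dT / t
Q = 4172 * 3.37 * 16.6 / 4327
Q = 53.938 kW

53.938


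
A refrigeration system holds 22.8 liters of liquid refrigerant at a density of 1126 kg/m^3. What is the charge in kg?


Charge = V * rho / 1000
Charge = 22.8 * 1126 / 1000
Charge = 25.67 kg

25.67


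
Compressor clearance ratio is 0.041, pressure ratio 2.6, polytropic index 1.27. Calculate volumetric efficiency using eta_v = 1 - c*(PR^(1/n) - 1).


PR^(1/n) = 2.6^(1/1.27) = 2.12202584
eta_v = 1 - 0.041 * (2.12202584 - 1)
eta_v = 0.954

0.954


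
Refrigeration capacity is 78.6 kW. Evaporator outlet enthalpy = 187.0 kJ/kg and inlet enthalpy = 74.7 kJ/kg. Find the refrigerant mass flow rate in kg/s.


dh = 187.0 - 74.7 = 112.3 kJ/kg
m_dot = Q / dh = 78.6 / 112.3 = 0.6999 kg/s

0.6999


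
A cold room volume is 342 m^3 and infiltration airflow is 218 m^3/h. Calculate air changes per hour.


ACH = flow / volume
ACH = 218 / 342
ACH = 0.637

0.637


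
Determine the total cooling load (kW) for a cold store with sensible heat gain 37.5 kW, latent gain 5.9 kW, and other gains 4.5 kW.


Q_total = Q_s + Q_l + Q_misc
Q_total = 37.5 + 5.9 + 4.5
Q_total = 47.9 kW

47.9


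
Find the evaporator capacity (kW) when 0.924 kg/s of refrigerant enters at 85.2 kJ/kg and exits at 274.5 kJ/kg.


dh = 274.5 - 85.2 = 189.3 kJ/kg
Q_evap = m_dot * dh = 0.924 * 189.3
Q_evap = 174.91 kW

174.91


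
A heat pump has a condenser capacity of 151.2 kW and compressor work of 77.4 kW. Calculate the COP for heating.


COP_hp = Q_cond / W
COP_hp = 151.2 / 77.4
COP_hp = 1.953

1.953


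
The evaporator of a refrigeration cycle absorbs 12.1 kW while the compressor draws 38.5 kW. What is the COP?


COP = Q_evap / W
COP = 12.1 / 38.5
COP = 0.314

0.314


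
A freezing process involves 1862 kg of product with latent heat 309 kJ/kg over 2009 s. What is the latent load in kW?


Q_lat = m * h_fg / t
Q_lat = 1862 * 309 / 2009
Q_lat = 286.39 kW

286.39


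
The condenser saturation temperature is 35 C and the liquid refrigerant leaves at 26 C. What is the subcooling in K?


Subcooling = T_cond - T_liquid
Subcooling = 35 - 26
Subcooling = 9 K

9


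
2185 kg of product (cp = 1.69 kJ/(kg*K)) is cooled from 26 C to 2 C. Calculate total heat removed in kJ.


dT = 26 - (2) = 24 K
Q = m * cp * dT = 2185 * 1.69 * 24
Q = 88624 kJ

88624


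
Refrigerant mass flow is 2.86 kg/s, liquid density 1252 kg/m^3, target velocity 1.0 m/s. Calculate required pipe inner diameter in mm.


A = m_dot / (rho * v) = 2.86 / (1252 * 1.0) = 0.002284345048 m^2
d = sqrt(4*A/pi) * 1000
d = 53.9 mm

53.9


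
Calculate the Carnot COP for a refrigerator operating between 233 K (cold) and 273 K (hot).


dT = 273 - 233 = 40 K
COP_carnot = T_cold / dT = 233 / 40
COP_carnot = 5.825

5.825


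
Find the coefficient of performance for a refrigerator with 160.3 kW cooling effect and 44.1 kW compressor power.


COP = Q_evap / W
COP = 160.3 / 44.1
COP = 3.635

3.635


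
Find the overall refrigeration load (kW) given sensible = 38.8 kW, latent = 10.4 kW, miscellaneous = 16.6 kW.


Q_total = Q_s + Q_l + Q_misc
Q_total = 38.8 + 10.4 + 16.6
Q_total = 65.8 kW

65.8


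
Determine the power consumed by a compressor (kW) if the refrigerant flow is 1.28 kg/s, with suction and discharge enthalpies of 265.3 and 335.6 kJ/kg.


dh = 335.6 - 265.3 = 70.3 kJ/kg
W = m_dot * dh = 1.28 * 70.3 = 89.98 kW

89.98


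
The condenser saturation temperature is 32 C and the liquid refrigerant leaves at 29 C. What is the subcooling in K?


Subcooling = T_cond - T_liquid
Subcooling = 32 - 29
Subcooling = 3 K

3


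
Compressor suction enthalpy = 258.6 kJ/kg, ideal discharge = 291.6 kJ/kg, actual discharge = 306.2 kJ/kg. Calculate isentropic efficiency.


dh_ideal = 291.6 - 258.6 = 33.0 kJ/kg
dh_actual = 306.2 - 258.6 = 47.6 kJ/kg
eta_s = dh_ideal / dh_actual = 33.0 / 47.6
eta_s = 0.6933

0.6933


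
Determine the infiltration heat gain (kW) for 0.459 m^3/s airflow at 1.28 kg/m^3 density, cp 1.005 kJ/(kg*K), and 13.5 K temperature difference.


Q = V_dot * rho * cp * dT
Q = 0.459 * 1.28 * 1.005 * 13.5
Q = 7.971 kW

7.971


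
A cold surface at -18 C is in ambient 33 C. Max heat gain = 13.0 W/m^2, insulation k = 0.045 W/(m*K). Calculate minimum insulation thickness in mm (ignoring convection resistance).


dT = 33 - (-18) = 51 K
thickness = k * dT / q_max * 1000
thickness = 0.045 * 51 / 13.0 * 1000
thickness = 176.5 mm

176.5


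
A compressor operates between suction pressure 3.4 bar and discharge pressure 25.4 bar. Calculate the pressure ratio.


PR = P_high / P_low
PR = 25.4 / 3.4
PR = 7.471

7.471


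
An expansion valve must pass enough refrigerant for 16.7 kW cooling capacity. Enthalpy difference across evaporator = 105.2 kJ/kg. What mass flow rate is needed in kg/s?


m_dot = Q / dh
m_dot = 16.7 / 105.2
m_dot = 0.1587 kg/s

0.1587


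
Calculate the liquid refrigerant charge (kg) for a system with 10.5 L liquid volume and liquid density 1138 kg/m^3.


Charge = V * rho / 1000
Charge = 10.5 * 1138 / 1000
Charge = 11.95 kg

11.95


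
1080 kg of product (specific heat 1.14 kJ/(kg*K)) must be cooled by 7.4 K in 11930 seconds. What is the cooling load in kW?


Q = m * cp * dT / t
Q = 1080 * 1.14 * 7.4 / 11930
Q = 0.764 kW

0.764


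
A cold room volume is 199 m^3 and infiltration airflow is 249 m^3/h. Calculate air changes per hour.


ACH = flow / volume
ACH = 249 / 199
ACH = 1.251

1.251


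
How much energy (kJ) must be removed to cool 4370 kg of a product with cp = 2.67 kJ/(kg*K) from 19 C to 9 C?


dT = 19 - (9) = 10 K
Q = m * cp * dT = 4370 * 2.67 * 10
Q = 116679 kJ

116679


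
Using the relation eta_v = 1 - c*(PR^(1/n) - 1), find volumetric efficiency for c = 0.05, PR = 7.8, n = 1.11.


PR^(1/n) = 7.8^(1/1.11) = 6.36339425
eta_v = 1 - 0.05 * (6.36339425 - 1)
eta_v = 0.7318

0.7318


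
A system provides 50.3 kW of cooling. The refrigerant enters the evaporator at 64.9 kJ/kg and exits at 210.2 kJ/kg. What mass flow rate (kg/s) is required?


dh = 210.2 - 64.9 = 145.3 kJ/kg
m_dot = Q / dh = 50.3 / 145.3 = 0.3462 kg/s

0.3462


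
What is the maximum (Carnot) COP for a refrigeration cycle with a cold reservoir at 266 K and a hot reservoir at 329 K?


dT = 329 - 266 = 63 K
COP_carnot = T_cold / dT = 266 / 63
COP_carnot = 4.222

4.222


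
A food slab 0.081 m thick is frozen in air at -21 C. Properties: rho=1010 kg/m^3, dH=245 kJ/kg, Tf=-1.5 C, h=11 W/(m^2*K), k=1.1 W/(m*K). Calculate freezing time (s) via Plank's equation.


dT = -1.5 - (-21) = 19.5 K
term1 = a/(2h) = 0.081/(2*11) = 0.003681818182
term2 = a^2/(8k) = 0.081^2/(8*1.1) = 0.0007455681818
t = rho*dH*1000/dT * (term1 + term2)
t = 1010*245*1000/19.5 * (0.003681818182 + 0.0007455681818)
t = 56182 s

56182


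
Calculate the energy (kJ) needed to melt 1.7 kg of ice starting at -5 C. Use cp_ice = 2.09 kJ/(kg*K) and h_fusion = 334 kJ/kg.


Sensible heat = cp * dT = 2.09 * 5 = 10.45 kJ/kg
Total per kg = 10.45 + 334 = 344.45 kJ/kg
Q = m * total = 1.7 * 344.45
Q = 585.6 kJ

585.6


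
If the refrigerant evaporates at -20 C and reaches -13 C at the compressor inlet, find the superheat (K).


Superheat = T_suction - T_evap
Superheat = -13 - (-20)
Superheat = 7 K

7


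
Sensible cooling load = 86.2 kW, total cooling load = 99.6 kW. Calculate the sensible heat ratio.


SHR = Q_sensible / Q_total
SHR = 86.2 / 99.6
SHR = 0.865

0.865


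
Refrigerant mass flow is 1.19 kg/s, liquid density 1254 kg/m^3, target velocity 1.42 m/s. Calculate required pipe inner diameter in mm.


A = m_dot / (rho * v) = 1.19 / (1254 * 1.42) = 0.0006682840263 m^2
d = sqrt(4*A/pi) * 1000
d = 29.2 mm

29.2


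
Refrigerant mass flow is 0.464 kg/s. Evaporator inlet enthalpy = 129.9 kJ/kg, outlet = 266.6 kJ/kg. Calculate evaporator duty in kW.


dh = 266.6 - 129.9 = 136.7 kJ/kg
Q_evap = m_dot * dh = 0.464 * 136.7
Q_evap = 63.43 kW

63.43


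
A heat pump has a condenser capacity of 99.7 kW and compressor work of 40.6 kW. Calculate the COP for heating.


COP_hp = Q_cond / W
COP_hp = 99.7 / 40.6
COP_hp = 2.456

2.456


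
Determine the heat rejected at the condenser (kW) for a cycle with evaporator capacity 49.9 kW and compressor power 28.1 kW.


Q_cond = Q_evap + W
Q_cond = 49.9 + 28.1
Q_cond = 78.0 kW

78.0


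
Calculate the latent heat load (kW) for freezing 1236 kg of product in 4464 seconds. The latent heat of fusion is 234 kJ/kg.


Q_lat = m * h_fg / t
Q_lat = 1236 * 234 / 4464
Q_lat = 64.79 kW

64.79


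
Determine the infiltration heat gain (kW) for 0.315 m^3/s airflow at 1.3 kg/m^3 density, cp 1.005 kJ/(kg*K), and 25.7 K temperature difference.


Q = V_dot * rho * cp * dT
Q = 0.315 * 1.3 * 1.005 * 25.7
Q = 10.577 kW

10.577


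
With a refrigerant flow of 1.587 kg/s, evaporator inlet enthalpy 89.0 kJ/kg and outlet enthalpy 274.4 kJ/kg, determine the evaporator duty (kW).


dh = 274.4 - 89.0 = 185.4 kJ/kg
Q_evap = m_dot * dh = 1.587 * 185.4
Q_evap = 294.23 kW

294.23


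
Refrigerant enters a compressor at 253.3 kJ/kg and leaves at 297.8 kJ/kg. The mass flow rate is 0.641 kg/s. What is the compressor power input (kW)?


dh = 297.8 - 253.3 = 44.5 kJ/kg
W = m_dot * dh = 0.641 * 44.5 = 28.52 kW

28.52


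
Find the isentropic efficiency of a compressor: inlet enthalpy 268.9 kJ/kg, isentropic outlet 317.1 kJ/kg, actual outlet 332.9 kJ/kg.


dh_ideal = 317.1 - 268.9 = 48.2 kJ/kg
dh_actual = 332.9 - 268.9 = 64.0 kJ/kg
eta_s = dh_ideal / dh_actual = 48.2 / 64.0
eta_s = 0.7531

0.7531


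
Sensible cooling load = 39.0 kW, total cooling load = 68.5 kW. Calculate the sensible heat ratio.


SHR = Q_sensible / Q_total
SHR = 39.0 / 68.5
SHR = 0.569

0.569


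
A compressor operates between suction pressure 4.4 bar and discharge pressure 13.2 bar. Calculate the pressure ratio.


PR = P_high / P_low
PR = 13.2 / 4.4
PR = 3.0

3.0


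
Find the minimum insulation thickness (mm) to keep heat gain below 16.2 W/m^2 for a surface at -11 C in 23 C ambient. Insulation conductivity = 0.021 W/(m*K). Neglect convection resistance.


dT = 23 - (-11) = 34 K
thickness = k * dT / q_max * 1000
thickness = 0.021 * 34 / 16.2 * 1000
thickness = 44.1 mm

44.1


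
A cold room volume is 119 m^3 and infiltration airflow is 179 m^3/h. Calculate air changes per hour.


ACH = flow / volume
ACH = 179 / 119
ACH = 1.504

1.504


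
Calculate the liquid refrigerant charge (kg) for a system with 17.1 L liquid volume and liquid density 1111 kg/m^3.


Charge = V * rho / 1000
Charge = 17.1 * 1111 / 1000
Charge = 19.0 kg

19.0


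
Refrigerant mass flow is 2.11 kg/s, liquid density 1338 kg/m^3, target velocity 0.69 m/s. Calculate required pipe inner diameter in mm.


A = m_dot / (rho * v) = 2.11 / (1338 * 0.69) = 0.002285479084 m^2
d = sqrt(4*A/pi) * 1000
d = 53.9 mm

53.9


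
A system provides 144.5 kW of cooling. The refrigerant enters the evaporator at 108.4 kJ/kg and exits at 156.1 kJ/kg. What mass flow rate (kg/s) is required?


dh = 156.1 - 108.4 = 47.7 kJ/kg
m_dot = Q / dh = 144.5 / 47.7 = 3.0294 kg/s

3.0294


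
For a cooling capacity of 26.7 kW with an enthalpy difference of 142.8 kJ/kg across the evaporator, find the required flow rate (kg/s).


m_dot = Q / dh
m_dot = 26.7 / 142.8
m_dot = 0.187 kg/s

0.187


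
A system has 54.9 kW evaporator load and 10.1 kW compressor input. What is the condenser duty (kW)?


Q_cond = Q_evap + W
Q_cond = 54.9 + 10.1
Q_cond = 65.0 kW

65.0


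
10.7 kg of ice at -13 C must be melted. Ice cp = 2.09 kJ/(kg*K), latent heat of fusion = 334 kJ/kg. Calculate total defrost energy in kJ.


Sensible heat = cp * dT = 2.09 * 13 = 27.17 kJ/kg
Total per kg = 27.17 + 334 = 361.17 kJ/kg
Q = m * total = 10.7 * 361.17
Q = 3864.5 kJ

3864.5


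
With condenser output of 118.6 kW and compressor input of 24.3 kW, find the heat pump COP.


COP_hp = Q_cond / W
COP_hp = 118.6 / 24.3
COP_hp = 4.881

4.881


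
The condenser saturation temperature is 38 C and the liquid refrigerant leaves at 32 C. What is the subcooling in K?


Subcooling = T_cond - T_liquid
Subcooling = 38 - 32
Subcooling = 6 K

6


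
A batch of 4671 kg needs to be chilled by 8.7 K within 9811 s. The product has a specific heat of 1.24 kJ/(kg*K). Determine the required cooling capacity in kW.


Q = m * cp * dT / t
Q = 4671 * 1.24 * 8.7 / 9811
Q = 5.136 kW

5.136


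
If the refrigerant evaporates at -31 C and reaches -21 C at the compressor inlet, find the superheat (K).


Superheat = T_suction - T_evap
Superheat = -21 - (-31)
Superheat = 10 K

10


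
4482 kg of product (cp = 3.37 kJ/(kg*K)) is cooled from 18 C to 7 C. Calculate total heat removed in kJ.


dT = 18 - (7) = 11 K
Q = m * cp * dT = 4482 * 3.37 * 11
Q = 166148 kJ

166148


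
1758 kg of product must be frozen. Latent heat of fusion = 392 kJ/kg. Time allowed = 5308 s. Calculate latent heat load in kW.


Q_lat = m * h_fg / t
Q_lat = 1758 * 392 / 5308
Q_lat = 129.83 kW

129.83


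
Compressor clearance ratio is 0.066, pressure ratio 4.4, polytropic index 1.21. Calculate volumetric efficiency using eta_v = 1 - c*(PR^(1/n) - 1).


PR^(1/n) = 4.4^(1/1.21) = 3.40235066
eta_v = 1 - 0.066 * (3.40235066 - 1)
eta_v = 0.8414

0.8414


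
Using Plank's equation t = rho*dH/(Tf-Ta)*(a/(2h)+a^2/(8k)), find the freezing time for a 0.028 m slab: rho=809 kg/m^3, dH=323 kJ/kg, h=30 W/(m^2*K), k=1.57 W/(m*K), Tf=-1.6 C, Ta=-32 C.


dT = -1.6 - (-32) = 30.4 K
term1 = a/(2h) = 0.028/(2*30) = 0.0004666666667
term2 = a^2/(8k) = 0.028^2/(8*1.57) = 0.00006242038217
t = rho*dH*1000/dT * (term1 + term2)
t = 809*323*1000/30.4 * (0.0004666666667 + 0.00006242038217)
t = 4548 s

4548


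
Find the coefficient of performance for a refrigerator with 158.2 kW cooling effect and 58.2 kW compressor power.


COP = Q_evap / W
COP = 158.2 / 58.2
COP = 2.718

2.718


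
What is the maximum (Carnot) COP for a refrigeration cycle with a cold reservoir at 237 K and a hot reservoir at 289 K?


dT = 289 - 237 = 52 K
COP_carnot = T_cold / dT = 237 / 52
COP_carnot = 4.558

4.558


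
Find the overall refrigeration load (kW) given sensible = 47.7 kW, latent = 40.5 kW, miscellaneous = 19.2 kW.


Q_total = Q_s + Q_l + Q_misc
Q_total = 47.7 + 40.5 + 19.2
Q_total = 107.4 kW

107.4


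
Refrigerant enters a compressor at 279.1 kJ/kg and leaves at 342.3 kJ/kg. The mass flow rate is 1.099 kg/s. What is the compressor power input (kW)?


dh = 342.3 - 279.1 = 63.2 kJ/kg
W = m_dot * dh = 1.099 * 63.2 = 69.46 kW

69.46


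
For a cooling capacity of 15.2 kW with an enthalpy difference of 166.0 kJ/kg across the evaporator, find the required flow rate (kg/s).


m_dot = Q / dh
m_dot = 15.2 / 166.0
m_dot = 0.0916 kg/s

0.0916


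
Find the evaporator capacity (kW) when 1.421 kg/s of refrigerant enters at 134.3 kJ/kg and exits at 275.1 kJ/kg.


dh = 275.1 - 134.3 = 140.8 kJ/kg
Q_evap = m_dot * dh = 1.421 * 140.8
Q_evap = 200.08 kW

200.08


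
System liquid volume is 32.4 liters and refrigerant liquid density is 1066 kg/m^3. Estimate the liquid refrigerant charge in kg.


Charge = V * rho / 1000
Charge = 32.4 * 1066 / 1000
Charge = 34.54 kg

34.54


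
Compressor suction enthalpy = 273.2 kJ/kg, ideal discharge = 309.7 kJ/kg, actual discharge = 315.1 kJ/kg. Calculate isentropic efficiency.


dh_ideal = 309.7 - 273.2 = 36.5 kJ/kg
dh_actual = 315.1 - 273.2 = 41.9 kJ/kg
eta_s = dh_ideal / dh_actual = 36.5 / 41.9
eta_s = 0.8711

0.8711


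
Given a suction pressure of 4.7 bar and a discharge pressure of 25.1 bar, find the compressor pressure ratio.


PR = P_high / P_low
PR = 25.1 / 4.7
PR = 5.34

5.34


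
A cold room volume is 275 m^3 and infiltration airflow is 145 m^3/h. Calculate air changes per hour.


ACH = flow / volume
ACH = 145 / 275
ACH = 0.527

0.527


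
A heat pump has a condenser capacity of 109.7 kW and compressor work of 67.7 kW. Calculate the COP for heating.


COP_hp = Q_cond / W
COP_hp = 109.7 / 67.7
COP_hp = 1.62

1.62


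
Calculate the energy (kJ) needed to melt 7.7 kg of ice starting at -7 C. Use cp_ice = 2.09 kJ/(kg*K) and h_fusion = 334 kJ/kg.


Sensible heat = cp * dT = 2.09 * 7 = 14.63 kJ/kg
Total per kg = 14.63 + 334 = 348.63 kJ/kg
Q = m * total = 7.7 * 348.63
Q = 2684.5 kJ

2684.5


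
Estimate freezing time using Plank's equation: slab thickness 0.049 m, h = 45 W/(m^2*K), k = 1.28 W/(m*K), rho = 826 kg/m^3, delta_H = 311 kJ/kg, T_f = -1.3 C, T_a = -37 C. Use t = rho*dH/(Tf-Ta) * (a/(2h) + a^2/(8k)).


dT = -1.3 - (-37) = 35.7 K
term1 = a/(2h) = 0.049/(2*45) = 0.0005444444444
term2 = a^2/(8k) = 0.049^2/(8*1.28) = 0.0002344726563
t = rho*dH*1000/dT * (term1 + term2)
t = 826*311*1000/35.7 * (0.0005444444444 + 0.0002344726563)
t = 5605 s

5605


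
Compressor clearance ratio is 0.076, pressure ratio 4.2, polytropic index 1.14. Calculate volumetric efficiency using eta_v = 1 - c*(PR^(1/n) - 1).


PR^(1/n) = 4.2^(1/1.14) = 3.52135576
eta_v = 1 - 0.076 * (3.52135576 - 1)
eta_v = 0.8084

0.8084


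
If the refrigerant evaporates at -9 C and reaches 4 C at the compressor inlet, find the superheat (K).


Superheat = T_suction - T_evap
Superheat = 4 - (-9)
Superheat = 13 K

13


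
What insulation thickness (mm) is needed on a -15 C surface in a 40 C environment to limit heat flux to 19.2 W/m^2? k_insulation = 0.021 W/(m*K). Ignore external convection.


dT = 40 - (-15) = 55 K
thickness = k * dT / q_max * 1000
thickness = 0.021 * 55 / 19.2 * 1000
thickness = 60.2 mm

60.2


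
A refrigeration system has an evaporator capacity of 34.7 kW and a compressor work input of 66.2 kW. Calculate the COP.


COP = Q_evap / W
COP = 34.7 / 66.2
COP = 0.524

0.524


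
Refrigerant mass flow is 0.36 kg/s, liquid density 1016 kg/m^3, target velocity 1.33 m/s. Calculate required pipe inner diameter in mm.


A = m_dot / (rho * v) = 0.36 / (1016 * 1.33) = 0.0002664140667 m^2
d = sqrt(4*A/pi) * 1000
d = 18.4 mm

18.4


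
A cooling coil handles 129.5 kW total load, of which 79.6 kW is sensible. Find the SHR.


SHR = Q_sensible / Q_total
SHR = 79.6 / 129.5
SHR = 0.615

0.615


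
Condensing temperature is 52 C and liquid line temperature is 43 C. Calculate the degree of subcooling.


Subcooling = T_cond - T_liquid
Subcooling = 52 - 43
Subcooling = 9 K

9


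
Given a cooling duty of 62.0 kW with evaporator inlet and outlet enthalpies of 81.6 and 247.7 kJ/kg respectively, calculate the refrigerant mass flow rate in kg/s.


dh = 247.7 - 81.6 = 166.1 kJ/kg
m_dot = Q / dh = 62.0 / 166.1 = 0.3733 kg/s

0.3733


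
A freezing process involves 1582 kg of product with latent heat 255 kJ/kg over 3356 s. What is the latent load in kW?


Q_lat = m * h_fg / t
Q_lat = 1582 * 255 / 3356
Q_lat = 120.21 kW

120.21


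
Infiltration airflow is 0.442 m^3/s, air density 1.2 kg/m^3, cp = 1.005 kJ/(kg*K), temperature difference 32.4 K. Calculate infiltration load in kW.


Q = V_dot * rho * cp * dT
Q = 0.442 * 1.2 * 1.005 * 32.4
Q = 17.271 kW

17.271


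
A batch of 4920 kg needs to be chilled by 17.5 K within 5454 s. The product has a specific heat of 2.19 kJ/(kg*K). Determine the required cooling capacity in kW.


Q = m * cp * dT / t
Q = 4920 * 2.19 * 17.5 / 5454
Q = 34.573 kW

34.573


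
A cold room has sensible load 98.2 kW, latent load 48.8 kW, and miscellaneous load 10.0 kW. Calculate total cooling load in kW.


Q_total = Q_s + Q_l + Q_misc
Q_total = 98.2 + 48.8 + 10.0
Q_total = 157.0 kW

157.0


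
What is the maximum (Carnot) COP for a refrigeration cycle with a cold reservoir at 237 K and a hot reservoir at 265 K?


dT = 265 - 237 = 28 K
COP_carnot = T_cold / dT = 237 / 28
COP_carnot = 8.464

8.464


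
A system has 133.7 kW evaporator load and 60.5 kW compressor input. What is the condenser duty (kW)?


Q_cond = Q_evap + W
Q_cond = 133.7 + 60.5
Q_cond = 194.2 kW

194.2


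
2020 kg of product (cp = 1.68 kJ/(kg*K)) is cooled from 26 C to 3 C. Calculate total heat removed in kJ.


dT = 26 - (3) = 23 K
Q = m * cp * dT = 2020 * 1.68 * 23
Q = 78053 kJ

78053


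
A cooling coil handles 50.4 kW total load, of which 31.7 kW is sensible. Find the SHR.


SHR = Q_sensible / Q_total
SHR = 31.7 / 50.4
SHR = 0.629

0.629


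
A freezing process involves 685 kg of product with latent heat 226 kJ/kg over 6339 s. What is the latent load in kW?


Q_lat = m * h_fg / t
Q_lat = 685 * 226 / 6339
Q_lat = 24.42 kW

24.42


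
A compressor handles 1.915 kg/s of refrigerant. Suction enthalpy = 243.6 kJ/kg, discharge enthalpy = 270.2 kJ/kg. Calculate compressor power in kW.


dh = 270.2 - 243.6 = 26.6 kJ/kg
W = m_dot * dh = 1.915 * 26.6 = 50.94 kW

50.94


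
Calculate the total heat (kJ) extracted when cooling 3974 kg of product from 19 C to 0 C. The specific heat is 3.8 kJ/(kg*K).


dT = 19 - (0) = 19 K
Q = m * cp * dT = 3974 * 3.8 * 19
Q = 286923 kJ

286923


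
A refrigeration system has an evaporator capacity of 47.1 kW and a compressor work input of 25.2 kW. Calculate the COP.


COP = Q_evap / W
COP = 47.1 / 25.2
COP = 1.869

1.869


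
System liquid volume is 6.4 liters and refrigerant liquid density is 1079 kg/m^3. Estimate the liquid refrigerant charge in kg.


Charge = V * rho / 1000
Charge = 6.4 * 1079 / 1000
Charge = 6.91 kg

6.91


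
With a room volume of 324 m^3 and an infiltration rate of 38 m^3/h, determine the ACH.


ACH = flow / volume
ACH = 38 / 324
ACH = 0.117

0.117


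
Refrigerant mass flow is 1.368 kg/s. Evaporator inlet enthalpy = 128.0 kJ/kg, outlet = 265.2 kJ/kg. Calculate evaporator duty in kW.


dh = 265.2 - 128.0 = 137.2 kJ/kg
Q_evap = m_dot * dh = 1.368 * 137.2
Q_evap = 187.69 kW

187.69


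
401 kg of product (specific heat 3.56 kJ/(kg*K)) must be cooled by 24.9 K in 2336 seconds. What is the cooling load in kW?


Q = m * cp * dT / t
Q = 401 * 3.56 * 24.9 / 2336
Q = 15.217 kW

15.217


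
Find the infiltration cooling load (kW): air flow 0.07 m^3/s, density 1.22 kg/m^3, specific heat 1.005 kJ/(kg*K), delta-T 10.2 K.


Q = V_dot * rho * cp * dT
Q = 0.07 * 1.22 * 1.005 * 10.2
Q = 0.875 kW

0.875


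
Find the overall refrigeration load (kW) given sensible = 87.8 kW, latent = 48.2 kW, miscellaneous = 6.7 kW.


Q_total = Q_s + Q_l + Q_misc
Q_total = 87.8 + 48.2 + 6.7
Q_total = 142.7 kW

142.7


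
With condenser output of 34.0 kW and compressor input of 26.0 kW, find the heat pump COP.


COP_hp = Q_cond / W
COP_hp = 34.0 / 26.0
COP_hp = 1.308

1.308


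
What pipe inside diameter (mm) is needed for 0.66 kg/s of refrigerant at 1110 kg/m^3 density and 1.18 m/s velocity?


A = m_dot / (rho * v) = 0.66 / (1110 * 1.18) = 0.0005038937242 m^2
d = sqrt(4*A/pi) * 1000
d = 25.3 mm

25.3


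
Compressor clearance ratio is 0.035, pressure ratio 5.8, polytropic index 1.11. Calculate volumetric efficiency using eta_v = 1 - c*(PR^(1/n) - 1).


PR^(1/n) = 5.8^(1/1.11) = 4.87273695
eta_v = 1 - 0.035 * (4.87273695 - 1)
eta_v = 0.8645

0.8645


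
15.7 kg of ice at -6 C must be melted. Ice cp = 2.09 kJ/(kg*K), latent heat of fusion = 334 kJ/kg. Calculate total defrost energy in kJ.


Sensible heat = cp * dT = 2.09 * 6 = 12.54 kJ/kg
Total per kg = 12.54 + 334 = 346.54 kJ/kg
Q = m * total = 15.7 * 346.54
Q = 5440.7 kJ

5440.7


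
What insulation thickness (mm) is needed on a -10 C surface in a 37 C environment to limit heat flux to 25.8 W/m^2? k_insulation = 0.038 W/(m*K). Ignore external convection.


dT = 37 - (-10) = 47 K
thickness = k * dT / q_max * 1000
thickness = 0.038 * 47 / 25.8 * 1000
thickness = 69.2 mm

69.2


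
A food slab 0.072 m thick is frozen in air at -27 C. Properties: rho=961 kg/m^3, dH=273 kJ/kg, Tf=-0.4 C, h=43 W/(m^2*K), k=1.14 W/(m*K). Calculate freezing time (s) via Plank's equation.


dT = -0.4 - (-27) = 26.6 K
term1 = a/(2h) = 0.072/(2*43) = 0.0008372093023
term2 = a^2/(8k) = 0.072^2/(8*1.14) = 0.0005684210526
t = rho*dH*1000/dT * (term1 + term2)
t = 961*273*1000/26.6 * (0.0008372093023 + 0.0005684210526)
t = 13864 s

13864


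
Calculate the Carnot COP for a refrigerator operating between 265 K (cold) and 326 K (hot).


dT = 326 - 265 = 61 K
COP_carnot = T_cold / dT = 265 / 61
COP_carnot = 4.344

4.344


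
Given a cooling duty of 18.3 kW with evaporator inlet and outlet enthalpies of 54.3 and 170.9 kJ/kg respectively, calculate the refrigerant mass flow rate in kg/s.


dh = 170.9 - 54.3 = 116.6 kJ/kg
m_dot = Q / dh = 18.3 / 116.6 = 0.1569 kg/s

0.1569


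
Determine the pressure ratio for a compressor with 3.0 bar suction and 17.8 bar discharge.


PR = P_high / P_low
PR = 17.8 / 3.0
PR = 5.933

5.933


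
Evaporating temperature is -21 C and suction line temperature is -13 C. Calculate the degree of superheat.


Superheat = T_suction - T_evap
Superheat = -13 - (-21)
Superheat = 8 K

8


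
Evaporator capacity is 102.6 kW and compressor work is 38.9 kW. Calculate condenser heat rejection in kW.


Q_cond = Q_evap + W
Q_cond = 102.6 + 38.9
Q_cond = 141.5 kW

141.5


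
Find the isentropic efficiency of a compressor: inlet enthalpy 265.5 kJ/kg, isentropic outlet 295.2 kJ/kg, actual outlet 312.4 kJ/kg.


dh_ideal = 295.2 - 265.5 = 29.7 kJ/kg
dh_actual = 312.4 - 265.5 = 46.9 kJ/kg
eta_s = dh_ideal / dh_actual = 29.7 / 46.9
eta_s = 0.6333

0.6333


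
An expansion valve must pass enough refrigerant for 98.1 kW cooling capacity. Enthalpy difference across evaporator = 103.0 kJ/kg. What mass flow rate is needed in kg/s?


m_dot = Q / dh
m_dot = 98.1 / 103.0
m_dot = 0.9524 kg/s

0.9524


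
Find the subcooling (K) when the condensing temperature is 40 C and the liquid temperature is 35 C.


Subcooling = T_cond - T_liquid
Subcooling = 40 - 35
Subcooling = 5 K

5


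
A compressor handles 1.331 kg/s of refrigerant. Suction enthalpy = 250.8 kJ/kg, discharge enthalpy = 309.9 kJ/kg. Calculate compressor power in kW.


dh = 309.9 - 250.8 = 59.1 kJ/kg
W = m_dot * dh = 1.331 * 59.1 = 78.66 kW

78.66


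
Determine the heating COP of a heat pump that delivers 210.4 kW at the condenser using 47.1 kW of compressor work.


COP_hp = Q_cond / W
COP_hp = 210.4 / 47.1
COP_hp = 4.467

4.467


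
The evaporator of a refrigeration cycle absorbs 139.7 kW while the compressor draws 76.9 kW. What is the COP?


COP = Q_evap / W
COP = 139.7 / 76.9
COP = 1.817

1.817


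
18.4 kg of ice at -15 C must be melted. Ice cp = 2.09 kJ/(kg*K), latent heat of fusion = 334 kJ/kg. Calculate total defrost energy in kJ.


Sensible heat = cp * dT = 2.09 * 15 = 31.35 kJ/kg
Total per kg = 31.35 + 334 = 365.35 kJ/kg
Q = m * total = 18.4 * 365.35
Q = 6722.4 kJ

6722.4


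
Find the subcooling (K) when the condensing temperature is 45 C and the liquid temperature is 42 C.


Subcooling = T_cond - T_liquid
Subcooling = 45 - 42
Subcooling = 3 K

3


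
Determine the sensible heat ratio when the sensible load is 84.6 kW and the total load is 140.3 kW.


SHR = Q_sensible / Q_total
SHR = 84.6 / 140.3
SHR = 0.603

0.603


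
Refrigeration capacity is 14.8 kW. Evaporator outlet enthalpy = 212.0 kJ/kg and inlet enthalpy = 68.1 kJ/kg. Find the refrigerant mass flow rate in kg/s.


dh = 212.0 - 68.1 = 143.9 kJ/kg
m_dot = Q / dh = 14.8 / 143.9 = 0.1028 kg/s

0.1028


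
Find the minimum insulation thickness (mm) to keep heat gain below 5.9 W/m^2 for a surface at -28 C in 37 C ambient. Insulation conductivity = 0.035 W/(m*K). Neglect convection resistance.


dT = 37 - (-28) = 65 K
thickness = k * dT / q_max * 1000
thickness = 0.035 * 65 / 5.9 * 1000
thickness = 385.6 mm

385.6


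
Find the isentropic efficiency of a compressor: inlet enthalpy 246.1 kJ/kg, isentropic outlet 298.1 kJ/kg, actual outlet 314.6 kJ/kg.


dh_ideal = 298.1 - 246.1 = 52.0 kJ/kg
dh_actual = 314.6 - 246.1 = 68.5 kJ/kg
eta_s = dh_ideal / dh_actual = 52.0 / 68.5
eta_s = 0.7591

0.7591


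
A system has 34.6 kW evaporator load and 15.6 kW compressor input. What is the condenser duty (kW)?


Q_cond = Q_evap + W
Q_cond = 34.6 + 15.6
Q_cond = 50.2 kW

50.2


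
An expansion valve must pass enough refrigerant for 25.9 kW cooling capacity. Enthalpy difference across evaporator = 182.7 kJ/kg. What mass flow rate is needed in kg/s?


m_dot = Q / dh
m_dot = 25.9 / 182.7
m_dot = 0.1418 kg/s

0.1418


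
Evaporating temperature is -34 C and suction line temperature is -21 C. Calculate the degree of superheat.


Superheat = T_suction - T_evap
Superheat = -21 - (-34)
Superheat = 13 K

13


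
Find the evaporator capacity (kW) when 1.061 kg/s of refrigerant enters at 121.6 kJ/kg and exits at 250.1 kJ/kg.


dh = 250.1 - 121.6 = 128.5 kJ/kg
Q_evap = m_dot * dh = 1.061 * 128.5
Q_evap = 136.34 kW

136.34


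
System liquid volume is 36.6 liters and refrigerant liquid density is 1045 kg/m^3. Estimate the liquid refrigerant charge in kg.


Charge = V * rho / 1000
Charge = 36.6 * 1045 / 1000
Charge = 38.25 kg

38.25


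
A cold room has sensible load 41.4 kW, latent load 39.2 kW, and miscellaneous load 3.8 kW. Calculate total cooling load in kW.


Q_total = Q_s + Q_l + Q_misc
Q_total = 41.4 + 39.2 + 3.8
Q_total = 84.4 kW

84.4


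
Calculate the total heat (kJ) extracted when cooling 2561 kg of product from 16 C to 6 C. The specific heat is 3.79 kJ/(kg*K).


dT = 16 - (6) = 10 K
Q = m * cp * dT = 2561 * 3.79 * 10
Q = 97062 kJ

97062


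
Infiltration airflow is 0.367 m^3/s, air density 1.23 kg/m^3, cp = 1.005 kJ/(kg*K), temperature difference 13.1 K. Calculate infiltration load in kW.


Q = V_dot * rho * cp * dT
Q = 0.367 * 1.23 * 1.005 * 13.1
Q = 5.943 kW

5.943


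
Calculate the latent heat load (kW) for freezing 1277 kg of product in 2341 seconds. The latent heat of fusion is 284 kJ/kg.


Q_lat = m * h_fg / t
Q_lat = 1277 * 284 / 2341
Q_lat = 154.92 kW

154.92


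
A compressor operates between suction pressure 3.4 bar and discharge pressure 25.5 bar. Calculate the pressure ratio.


PR = P_high / P_low
PR = 25.5 / 3.4
PR = 7.5

7.5


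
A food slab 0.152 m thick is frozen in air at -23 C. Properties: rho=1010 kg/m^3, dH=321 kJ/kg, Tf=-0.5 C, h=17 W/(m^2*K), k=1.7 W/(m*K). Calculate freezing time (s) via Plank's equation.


dT = -0.5 - (-23) = 22.5 K
term1 = a/(2h) = 0.152/(2*17) = 0.004470588235
term2 = a^2/(8k) = 0.152^2/(8*1.7) = 0.001698823529
t = rho*dH*1000/dT * (term1 + term2)
t = 1010*321*1000/22.5 * (0.004470588235 + 0.001698823529)
t = 88897 s

88897


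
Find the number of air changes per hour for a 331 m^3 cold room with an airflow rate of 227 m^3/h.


ACH = flow / volume
ACH = 227 / 331
ACH = 0.686

0.686


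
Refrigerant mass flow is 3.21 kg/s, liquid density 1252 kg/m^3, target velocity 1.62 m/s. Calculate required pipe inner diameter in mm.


A = m_dot / (rho * v) = 3.21 / (1252 * 1.62) = 0.00158265294 m^2
d = sqrt(4*A/pi) * 1000
d = 44.9 mm

44.9


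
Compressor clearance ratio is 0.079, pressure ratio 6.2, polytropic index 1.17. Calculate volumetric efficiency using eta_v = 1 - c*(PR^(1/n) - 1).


PR^(1/n) = 6.2^(1/1.17) = 4.75617531
eta_v = 1 - 0.079 * (4.75617531 - 1)
eta_v = 0.7033

0.7033


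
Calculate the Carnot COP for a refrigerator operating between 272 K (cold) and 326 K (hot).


dT = 326 - 272 = 54 K
COP_carnot = T_cold / dT = 272 / 54
COP_carnot = 5.037

5.037


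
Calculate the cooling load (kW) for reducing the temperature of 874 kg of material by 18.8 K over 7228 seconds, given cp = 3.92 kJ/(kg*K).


Q = m * cp * dT / t
Q = 874 * 3.92 * 18.8 / 7228
Q = 8.911 kW

8.911


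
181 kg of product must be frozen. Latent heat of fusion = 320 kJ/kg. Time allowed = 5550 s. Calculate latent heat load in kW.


Q_lat = m * h_fg / t
Q_lat = 181 * 320 / 5550
Q_lat = 10.44 kW

10.44


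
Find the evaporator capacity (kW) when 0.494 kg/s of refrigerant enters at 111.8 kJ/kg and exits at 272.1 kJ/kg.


dh = 272.1 - 111.8 = 160.3 kJ/kg
Q_evap = m_dot * dh = 0.494 * 160.3
Q_evap = 79.19 kW

79.19


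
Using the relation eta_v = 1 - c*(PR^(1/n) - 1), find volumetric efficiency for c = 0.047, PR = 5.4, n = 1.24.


PR^(1/n) = 5.4^(1/1.24) = 3.89619001
eta_v = 1 - 0.047 * (3.89619001 - 1)
eta_v = 0.8639

0.8639


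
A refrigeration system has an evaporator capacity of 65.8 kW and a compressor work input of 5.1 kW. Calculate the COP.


COP = Q_evap / W
COP = 65.8 / 5.1
COP = 12.902

12.902


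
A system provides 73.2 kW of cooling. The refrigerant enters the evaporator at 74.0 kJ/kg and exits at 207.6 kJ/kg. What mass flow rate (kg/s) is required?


dh = 207.6 - 74.0 = 133.6 kJ/kg
m_dot = Q / dh = 73.2 / 133.6 = 0.5479 kg/s

0.5479


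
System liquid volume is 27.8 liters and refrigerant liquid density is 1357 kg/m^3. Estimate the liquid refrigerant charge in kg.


Charge = V * rho / 1000
Charge = 27.8 * 1357 / 1000
Charge = 37.72 kg

37.72


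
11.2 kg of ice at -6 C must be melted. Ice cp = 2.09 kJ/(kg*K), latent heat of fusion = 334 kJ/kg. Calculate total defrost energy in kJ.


Sensible heat = cp * dT = 2.09 * 6 = 12.54 kJ/kg
Total per kg = 12.54 + 334 = 346.54 kJ/kg
Q = m * total = 11.2 * 346.54
Q = 3881.2 kJ

3881.2


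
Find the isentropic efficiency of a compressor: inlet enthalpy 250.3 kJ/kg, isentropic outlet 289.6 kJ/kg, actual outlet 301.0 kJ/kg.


dh_ideal = 289.6 - 250.3 = 39.3 kJ/kg
dh_actual = 301.0 - 250.3 = 50.7 kJ/kg
eta_s = dh_ideal / dh_actual = 39.3 / 50.7
eta_s = 0.7751

0.7751


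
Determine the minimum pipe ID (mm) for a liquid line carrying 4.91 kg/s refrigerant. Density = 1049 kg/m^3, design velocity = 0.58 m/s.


A = m_dot / (rho * v) = 4.91 / (1049 * 0.58) = 0.008070083166 m^2
d = sqrt(4*A/pi) * 1000
d = 101.4 mm

101.4


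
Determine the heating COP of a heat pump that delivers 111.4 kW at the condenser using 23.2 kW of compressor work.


COP_hp = Q_cond / W
COP_hp = 111.4 / 23.2
COP_hp = 4.802

4.802


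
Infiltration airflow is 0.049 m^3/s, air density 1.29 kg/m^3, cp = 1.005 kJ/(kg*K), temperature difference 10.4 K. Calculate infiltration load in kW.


Q = V_dot * rho * cp * dT
Q = 0.049 * 1.29 * 1.005 * 10.4
Q = 0.661 kW

0.661


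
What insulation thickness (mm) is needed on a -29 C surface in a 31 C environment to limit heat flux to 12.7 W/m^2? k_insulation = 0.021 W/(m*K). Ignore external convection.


dT = 31 - (-29) = 60 K
thickness = k * dT / q_max * 1000
thickness = 0.021 * 60 / 12.7 * 1000
thickness = 99.2 mm

99.2


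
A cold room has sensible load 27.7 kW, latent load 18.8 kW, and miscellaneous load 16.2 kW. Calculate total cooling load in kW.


Q_total = Q_s + Q_l + Q_misc
Q_total = 27.7 + 18.8 + 16.2
Q_total = 62.7 kW

62.7


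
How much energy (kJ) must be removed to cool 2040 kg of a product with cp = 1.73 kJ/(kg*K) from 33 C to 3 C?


dT = 33 - (3) = 30 K
Q = m * cp * dT = 2040 * 1.73 * 30
Q = 105876 kJ

105876


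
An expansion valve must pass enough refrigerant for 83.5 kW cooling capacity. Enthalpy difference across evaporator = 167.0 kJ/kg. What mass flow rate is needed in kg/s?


m_dot = Q / dh
m_dot = 83.5 / 167.0
m_dot = 0.5 kg/s

0.5


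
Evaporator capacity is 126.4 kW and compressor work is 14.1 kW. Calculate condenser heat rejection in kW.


Q_cond = Q_evap + W
Q_cond = 126.4 + 14.1
Q_cond = 140.5 kW

140.5


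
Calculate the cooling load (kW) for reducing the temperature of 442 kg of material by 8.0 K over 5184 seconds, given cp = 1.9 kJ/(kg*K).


Q = m * cp * dT / t
Q = 442 * 1.9 * 8.0 / 5184
Q = 1.296 kW

1.296


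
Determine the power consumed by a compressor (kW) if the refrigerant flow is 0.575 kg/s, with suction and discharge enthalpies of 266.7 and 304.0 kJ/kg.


dh = 304.0 - 266.7 = 37.3 kJ/kg
W = m_dot * dh = 0.575 * 37.3 = 21.45 kW

21.45


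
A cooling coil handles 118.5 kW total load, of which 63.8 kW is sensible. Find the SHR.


SHR = Q_sensible / Q_total
SHR = 63.8 / 118.5
SHR = 0.538

0.538


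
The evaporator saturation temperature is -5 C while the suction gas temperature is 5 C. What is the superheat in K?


Superheat = T_suction - T_evap
Superheat = 5 - (-5)
Superheat = 10 K

10
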